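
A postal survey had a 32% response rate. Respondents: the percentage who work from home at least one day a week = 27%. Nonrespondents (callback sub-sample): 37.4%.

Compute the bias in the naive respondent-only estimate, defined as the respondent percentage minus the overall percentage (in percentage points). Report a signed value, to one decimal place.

Nonresponse fraction = 1 − 0.32 = 0.68.
Bias = (nonresponse fraction) × (respondent percentage − nonrespondent percentage)
     = 0.68 × (27 − 37.4) = 0.68 × -10.4 = -7.072.

-7.1 percentage points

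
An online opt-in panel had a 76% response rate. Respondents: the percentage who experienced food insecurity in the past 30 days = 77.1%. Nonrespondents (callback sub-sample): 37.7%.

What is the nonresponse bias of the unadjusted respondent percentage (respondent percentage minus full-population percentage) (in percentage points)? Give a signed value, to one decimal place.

+9.5 percentage points

Nonresponse fraction = 1 − 0.76 = 0.24.
Bias = (nonresponse fraction) × (respondent percentage − nonrespondent percentage)
     = 0.24 × (77.1 − 37.7) = 0.24 × 39.4 = 9.456.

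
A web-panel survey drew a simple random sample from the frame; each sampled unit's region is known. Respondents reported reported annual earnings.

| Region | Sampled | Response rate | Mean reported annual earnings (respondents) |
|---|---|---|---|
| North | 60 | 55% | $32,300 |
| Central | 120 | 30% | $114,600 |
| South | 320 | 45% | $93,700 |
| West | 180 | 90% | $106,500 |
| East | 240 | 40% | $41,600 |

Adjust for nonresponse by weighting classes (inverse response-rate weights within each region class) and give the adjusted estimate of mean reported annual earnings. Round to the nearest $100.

With weight = n_sampled/n_responded per class, the weighted class total is n_sampled:
  North: 60 × 32,300 = 1,938,000
  Central: 120 × 114,600 = 13,752,000
  South: 320 × 93,700 = 29,984,000
  West: 180 × 106,500 = 19,170,000
  East: 240 × 41,600 = 9,984,000
Adjusted estimate = 74,828,000 / 920 = 81334.8 → $81,300.

$81,300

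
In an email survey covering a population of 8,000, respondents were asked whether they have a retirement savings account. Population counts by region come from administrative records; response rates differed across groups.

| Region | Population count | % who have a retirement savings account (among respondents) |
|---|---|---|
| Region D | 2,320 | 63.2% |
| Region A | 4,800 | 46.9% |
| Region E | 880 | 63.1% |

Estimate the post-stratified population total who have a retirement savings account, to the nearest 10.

Estimated count per cell = population count × respondent percentage:
  Region D: 2,320 × 63.2% = 1466.24
  Region A: 4,800 × 46.9% = 2251.2
  Region E: 880 × 63.1% = 555.28
Estimated total = 4272.72 → 4,270.

4,270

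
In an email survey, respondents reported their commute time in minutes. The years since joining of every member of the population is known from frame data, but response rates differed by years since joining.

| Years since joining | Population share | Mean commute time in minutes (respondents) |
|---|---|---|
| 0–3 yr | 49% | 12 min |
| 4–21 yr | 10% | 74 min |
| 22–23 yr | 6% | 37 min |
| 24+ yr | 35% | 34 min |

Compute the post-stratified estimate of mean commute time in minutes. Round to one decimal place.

Weight each group's respondent value by its population share:
  0–3 yr: 0.49 × 12 = 5.88
  4–21 yr: 0.1 × 74 = 7.4
  22–23 yr: 0.06 × 37 = 2.22
  24+ yr: 0.35 × 34 = 11.9
Post-stratified estimate = 27.4 → 27.4.

27.4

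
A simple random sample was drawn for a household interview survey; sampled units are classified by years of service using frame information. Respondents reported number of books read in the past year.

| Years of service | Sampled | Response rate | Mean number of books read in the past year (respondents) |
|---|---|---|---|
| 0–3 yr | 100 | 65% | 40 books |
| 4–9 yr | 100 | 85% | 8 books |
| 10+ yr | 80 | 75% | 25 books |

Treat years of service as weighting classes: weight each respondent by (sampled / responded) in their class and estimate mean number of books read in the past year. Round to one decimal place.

Each respondent's weight = sampled/responded in their class; summing within a class gives n_sampled, so:
  0–3 yr: 100 × 40 = 4000
  4–9 yr: 100 × 8 = 800
  10+ yr: 80 × 25 = 2000
Adjusted estimate = 6800 / 280 = 24.2857 → 24.3.

24.3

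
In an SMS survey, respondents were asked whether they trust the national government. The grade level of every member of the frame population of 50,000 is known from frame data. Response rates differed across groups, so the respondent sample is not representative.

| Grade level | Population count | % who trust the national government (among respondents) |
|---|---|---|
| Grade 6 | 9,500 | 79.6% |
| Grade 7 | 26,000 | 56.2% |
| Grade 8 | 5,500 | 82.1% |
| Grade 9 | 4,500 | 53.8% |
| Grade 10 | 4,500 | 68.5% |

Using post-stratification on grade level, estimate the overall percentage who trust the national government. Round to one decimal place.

64.4%

Each cell contributes population-share × respondent value:
  Grade 6: (9,500/50,000) × 79.6 = 15.124
  Grade 7: (26,000/50,000) × 56.2 = 29.224
  Grade 8: (5,500/50,000) × 82.1 = 9.031
  Grade 9: (4,500/50,000) × 53.8 = 4.842
  Grade 10: (4,500/50,000) × 68.5 = 6.165
Post-stratified estimate = 64.386 → 64.4%.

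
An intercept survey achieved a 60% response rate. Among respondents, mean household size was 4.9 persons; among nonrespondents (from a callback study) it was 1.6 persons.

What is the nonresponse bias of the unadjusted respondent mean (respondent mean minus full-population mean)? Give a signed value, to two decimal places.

+1.32

Nonresponse fraction = 1 − 0.6 = 0.4.
Bias = (nonresponse fraction) × (respondent mean − nonrespondent mean)
     = 0.4 × (4.9 − 1.6) = 0.4 × 3.3 = 1.32.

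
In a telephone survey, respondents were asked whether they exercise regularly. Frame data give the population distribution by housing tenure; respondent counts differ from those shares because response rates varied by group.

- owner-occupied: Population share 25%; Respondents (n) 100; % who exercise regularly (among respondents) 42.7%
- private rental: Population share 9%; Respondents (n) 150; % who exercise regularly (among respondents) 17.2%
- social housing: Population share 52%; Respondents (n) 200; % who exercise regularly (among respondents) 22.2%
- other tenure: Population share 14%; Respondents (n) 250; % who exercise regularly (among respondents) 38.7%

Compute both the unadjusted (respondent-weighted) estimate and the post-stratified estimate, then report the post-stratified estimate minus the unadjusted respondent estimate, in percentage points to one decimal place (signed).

Unadjusted (pooled respondent) estimate weights by respondent counts:
  (100/700)×42.7 + (150/700)×17.2 + (200/700)×22.2 + (250/700)×38.7 = 29.95%
Post-stratifying to population shares instead:
  0.25×42.7 + 0.09×17.2 + 0.52×22.2 + 0.14×38.7 = 29.185%
Difference = 29.185 − 29.95 = -0.765 pp.

-0.8 percentage points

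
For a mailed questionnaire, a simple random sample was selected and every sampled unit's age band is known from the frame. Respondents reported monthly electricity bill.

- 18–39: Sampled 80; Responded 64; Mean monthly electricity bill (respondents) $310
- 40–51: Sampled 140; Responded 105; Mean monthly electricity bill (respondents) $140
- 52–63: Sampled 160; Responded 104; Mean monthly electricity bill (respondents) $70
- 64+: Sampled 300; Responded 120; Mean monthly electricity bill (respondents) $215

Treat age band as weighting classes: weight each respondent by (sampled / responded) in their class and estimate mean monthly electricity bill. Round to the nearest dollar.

Class response rates: 18–39 64/80 = 80%, 40–51 105/140 = 75%, 52–63 104/160 = 65%, 64+ 120/300 = 40%.
Each respondent's weight = sampled/responded in their class; summing within a class gives n_sampled, so:
  18–39: 80 × 310 = 24,800
  40–51: 140 × 140 = 19,600
  52–63: 160 × 70 = 11,200
  64+: 300 × 215 = 64,500
Adjusted estimate = 120,100 / 680 = 176.618 → $177.

$177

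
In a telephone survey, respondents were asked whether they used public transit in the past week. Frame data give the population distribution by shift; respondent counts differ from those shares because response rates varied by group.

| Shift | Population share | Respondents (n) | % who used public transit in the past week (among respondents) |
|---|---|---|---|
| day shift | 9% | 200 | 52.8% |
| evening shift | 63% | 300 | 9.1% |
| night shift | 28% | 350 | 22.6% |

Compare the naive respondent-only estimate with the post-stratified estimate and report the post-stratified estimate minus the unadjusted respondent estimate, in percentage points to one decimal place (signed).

-8.1 percentage points

Naive respondent-only estimate (weights = respondent counts):
  (200/850)×52.8 + (300/850)×9.1 + (350/850)×22.6 = 24.9412%
Post-stratifying to population shares instead:
  0.09×52.8 + 0.63×9.1 + 0.28×22.6 = 16.813%
Difference = 16.813 − 24.9412 = -8.1282 pp.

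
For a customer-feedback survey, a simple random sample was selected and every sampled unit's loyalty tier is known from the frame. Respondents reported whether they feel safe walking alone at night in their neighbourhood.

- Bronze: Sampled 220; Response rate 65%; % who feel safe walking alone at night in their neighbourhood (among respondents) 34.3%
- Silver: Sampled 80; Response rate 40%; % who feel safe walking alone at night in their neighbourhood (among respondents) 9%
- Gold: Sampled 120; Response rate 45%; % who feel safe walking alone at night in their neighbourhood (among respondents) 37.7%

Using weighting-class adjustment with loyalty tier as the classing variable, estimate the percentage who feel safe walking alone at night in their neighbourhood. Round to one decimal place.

Each respondent's weight = sampled/responded in their class; summing within a class gives n_sampled, so:
  Bronze: 220 × 34.3 = 7546
  Silver: 80 × 9 = 720
  Gold: 120 × 37.7 = 4524
Adjusted estimate = 12,790 / 420 = 30.4524 → 30.5%.

30.5%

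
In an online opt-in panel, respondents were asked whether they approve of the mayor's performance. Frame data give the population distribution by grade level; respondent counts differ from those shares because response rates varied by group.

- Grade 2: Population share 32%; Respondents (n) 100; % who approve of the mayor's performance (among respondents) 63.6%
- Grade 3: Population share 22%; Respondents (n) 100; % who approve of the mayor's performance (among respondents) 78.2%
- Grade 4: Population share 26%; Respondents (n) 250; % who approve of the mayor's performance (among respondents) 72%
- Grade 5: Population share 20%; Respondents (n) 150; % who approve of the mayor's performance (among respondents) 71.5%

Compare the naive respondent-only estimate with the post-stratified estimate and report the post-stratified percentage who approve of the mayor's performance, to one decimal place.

70.6%

Without adjustment, the pooled respondent share is:
  (100/600)×63.6 + (100/600)×78.2 + (250/600)×72 + (150/600)×71.5 = 71.5083%
Reweighting by population grade level shares:
  0.32×63.6 + 0.22×78.2 + 0.26×72 + 0.2×71.5 = 70.576%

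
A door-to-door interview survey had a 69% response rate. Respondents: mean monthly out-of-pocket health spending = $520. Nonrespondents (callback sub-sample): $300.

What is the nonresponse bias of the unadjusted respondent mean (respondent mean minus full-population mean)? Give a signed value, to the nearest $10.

+$70

Nonresponse fraction = 1 − 0.69 = 0.31.
Bias = (nonresponse fraction) × (respondent mean − nonrespondent mean)
     = 0.31 × (520 − 300) = 0.31 × 220 = 68.2.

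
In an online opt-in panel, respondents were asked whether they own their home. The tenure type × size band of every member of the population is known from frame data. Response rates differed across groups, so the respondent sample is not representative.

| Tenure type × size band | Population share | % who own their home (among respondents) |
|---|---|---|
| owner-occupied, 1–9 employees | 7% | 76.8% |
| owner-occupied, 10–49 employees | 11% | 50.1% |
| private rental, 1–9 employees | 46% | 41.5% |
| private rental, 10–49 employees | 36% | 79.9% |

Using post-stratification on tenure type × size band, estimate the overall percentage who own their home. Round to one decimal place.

Each cell contributes population-share × respondent value:
  owner-occupied, 1–9 employees: 0.07 × 76.8 = 5.376
  owner-occupied, 10–49 employees: 0.11 × 50.1 = 5.511
  private rental, 1–9 employees: 0.46 × 41.5 = 19.09
  private rental, 10–49 employees: 0.36 × 79.9 = 28.764
Post-stratified estimate = 58.741 → 58.7%.

58.7%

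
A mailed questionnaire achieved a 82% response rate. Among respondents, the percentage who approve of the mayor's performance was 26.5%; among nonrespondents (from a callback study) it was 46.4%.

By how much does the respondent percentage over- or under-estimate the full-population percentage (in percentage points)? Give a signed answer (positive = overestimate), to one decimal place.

-3.6 percentage points

Nonresponse fraction = 1 − 0.82 = 0.18.
Bias = (nonresponse fraction) × (respondent percentage − nonrespondent percentage)
     = 0.18 × (26.5 − 46.4) = 0.18 × -19.9 = -3.582.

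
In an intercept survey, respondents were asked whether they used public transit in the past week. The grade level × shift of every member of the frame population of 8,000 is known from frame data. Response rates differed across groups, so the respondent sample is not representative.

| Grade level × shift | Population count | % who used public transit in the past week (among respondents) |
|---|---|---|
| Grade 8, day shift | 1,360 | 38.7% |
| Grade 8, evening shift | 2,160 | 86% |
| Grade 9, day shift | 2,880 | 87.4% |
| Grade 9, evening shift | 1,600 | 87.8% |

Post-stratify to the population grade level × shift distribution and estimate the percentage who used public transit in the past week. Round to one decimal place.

78.8%

Reweight to the known grade level × shift distribution:
  Grade 8, day shift: (1,360/8,000) × 38.7 = 6.579
  Grade 8, evening shift: (2,160/8,000) × 86 = 23.22
  Grade 9, day shift: (2,880/8,000) × 87.4 = 31.464
  Grade 9, evening shift: (1,600/8,000) × 87.8 = 17.56
Post-stratified estimate = 78.823 → 78.8%.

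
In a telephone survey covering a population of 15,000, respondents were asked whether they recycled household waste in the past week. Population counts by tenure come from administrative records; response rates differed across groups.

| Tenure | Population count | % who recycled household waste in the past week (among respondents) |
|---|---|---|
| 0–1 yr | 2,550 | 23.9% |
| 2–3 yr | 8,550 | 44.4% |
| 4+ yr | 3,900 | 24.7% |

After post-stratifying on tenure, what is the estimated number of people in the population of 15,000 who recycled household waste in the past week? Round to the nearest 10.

5,370

Estimated count per cell = population count × respondent percentage:
  0–1 yr: 2,550 × 23.9% = 609.45
  2–3 yr: 8,550 × 44.4% = 3796.2
  4+ yr: 3,900 × 24.7% = 963.3
Estimated total = 5368.95 → 5,370.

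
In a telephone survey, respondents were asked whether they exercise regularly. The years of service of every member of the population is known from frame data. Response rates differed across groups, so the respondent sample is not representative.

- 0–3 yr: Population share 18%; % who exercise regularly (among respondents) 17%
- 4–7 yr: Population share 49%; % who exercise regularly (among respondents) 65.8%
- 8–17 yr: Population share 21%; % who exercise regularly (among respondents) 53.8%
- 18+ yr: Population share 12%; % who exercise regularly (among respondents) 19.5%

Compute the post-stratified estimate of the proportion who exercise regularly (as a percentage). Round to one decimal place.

48.9%

Each cell contributes population-share × respondent value:
  0–3 yr: 0.18 × 17 = 3.06
  4–7 yr: 0.49 × 65.8 = 32.242
  8–17 yr: 0.21 × 53.8 = 11.298
  18+ yr: 0.12 × 19.5 = 2.34
Post-stratified estimate = 48.94 → 48.9%.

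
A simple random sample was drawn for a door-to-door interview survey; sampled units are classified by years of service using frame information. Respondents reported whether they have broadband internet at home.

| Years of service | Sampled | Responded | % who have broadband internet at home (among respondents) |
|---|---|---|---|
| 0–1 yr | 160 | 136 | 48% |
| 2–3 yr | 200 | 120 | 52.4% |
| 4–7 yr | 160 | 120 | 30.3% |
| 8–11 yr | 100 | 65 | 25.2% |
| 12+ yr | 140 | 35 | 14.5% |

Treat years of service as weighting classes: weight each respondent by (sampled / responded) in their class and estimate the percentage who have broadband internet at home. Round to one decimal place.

36.3%

Response rates by class: 0–1 yr 136/160 = 85%, 2–3 yr 120/200 = 60%, 4–7 yr 120/160 = 75%, 8–11 yr 65/100 = 65%, 12+ yr 35/140 = 25%.
With weight = n_sampled/n_responded per class, the weighted class total is n_sampled:
  0–1 yr: 160 × 48 = 7680
  2–3 yr: 200 × 52.4 = 10,480
  4–7 yr: 160 × 30.3 = 4848
  8–11 yr: 100 × 25.2 = 2520
  12+ yr: 140 × 14.5 = 2030
Adjusted estimate = 27,558 / 760 = 36.2605 → 36.3%.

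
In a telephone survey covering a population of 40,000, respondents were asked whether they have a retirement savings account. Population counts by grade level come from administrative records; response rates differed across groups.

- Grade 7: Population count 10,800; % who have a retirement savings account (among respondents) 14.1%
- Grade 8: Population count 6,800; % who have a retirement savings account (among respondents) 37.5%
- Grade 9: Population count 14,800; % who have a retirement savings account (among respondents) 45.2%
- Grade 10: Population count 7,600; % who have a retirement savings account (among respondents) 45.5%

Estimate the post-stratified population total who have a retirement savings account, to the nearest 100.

Estimated count per cell = population count × respondent percentage:
  Grade 7: 10,800 × 14.1% = 1522.8
  Grade 8: 6,800 × 37.5% = 2550
  Grade 9: 14,800 × 45.2% = 6689.6
  Grade 10: 7,600 × 45.5% = 3458
Estimated total = 14220.4 → 14,200.

14,200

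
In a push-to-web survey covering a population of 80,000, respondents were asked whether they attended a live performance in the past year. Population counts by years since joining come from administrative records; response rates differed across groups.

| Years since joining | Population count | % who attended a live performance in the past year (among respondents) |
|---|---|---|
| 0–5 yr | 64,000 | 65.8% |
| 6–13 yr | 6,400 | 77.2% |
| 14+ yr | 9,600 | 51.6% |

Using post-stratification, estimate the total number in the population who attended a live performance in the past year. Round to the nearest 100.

52,000

Apply each group's respondent rate to its population count:
  0–5 yr: 64,000 × 65.8% = 42,112
  6–13 yr: 6,400 × 77.2% = 4940.8
  14+ yr: 9,600 × 51.6% = 4953.6
Estimated total = 52006.4 → 52,000.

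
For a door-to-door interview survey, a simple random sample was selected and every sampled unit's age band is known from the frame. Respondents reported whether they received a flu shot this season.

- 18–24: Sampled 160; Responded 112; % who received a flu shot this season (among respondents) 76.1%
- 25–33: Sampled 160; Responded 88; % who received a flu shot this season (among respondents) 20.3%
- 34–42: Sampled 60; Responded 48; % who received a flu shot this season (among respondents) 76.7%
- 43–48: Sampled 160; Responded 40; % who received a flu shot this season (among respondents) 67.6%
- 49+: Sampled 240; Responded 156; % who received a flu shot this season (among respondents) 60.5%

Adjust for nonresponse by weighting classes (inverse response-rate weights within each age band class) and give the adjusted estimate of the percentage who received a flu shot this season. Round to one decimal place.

58.2%

Response rates by class: 18–24 112/160 = 70%, 25–33 88/160 = 55%, 34–42 48/60 = 80%, 43–48 40/160 = 25%, 49+ 156/240 = 65%.
With weight = n_sampled/n_responded per class, the weighted class total is n_sampled:
  18–24: 160 × 76.1 = 12,176
  25–33: 160 × 20.3 = 3248
  34–42: 60 × 76.7 = 4602
  43–48: 160 × 67.6 = 10,816
  49+: 240 × 60.5 = 14,520
Adjusted estimate = 45,362 / 780 = 58.1564 → 58.2%.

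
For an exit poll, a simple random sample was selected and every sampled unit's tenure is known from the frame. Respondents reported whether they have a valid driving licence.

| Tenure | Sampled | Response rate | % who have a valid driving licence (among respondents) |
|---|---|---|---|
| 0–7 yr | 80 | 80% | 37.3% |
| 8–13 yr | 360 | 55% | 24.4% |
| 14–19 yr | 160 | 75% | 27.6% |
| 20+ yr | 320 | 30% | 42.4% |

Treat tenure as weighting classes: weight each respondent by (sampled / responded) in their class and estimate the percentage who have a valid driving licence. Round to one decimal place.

Inverse-response-rate weighting restores each class to its sampled count, so class totals weight by n_sampled:
  0–7 yr: 80 × 37.3 = 2984
  8–13 yr: 360 × 24.4 = 8784
  14–19 yr: 160 × 27.6 = 4416
  20+ yr: 320 × 42.4 = 13,568
Adjusted estimate = 29,752 / 920 = 32.3391 → 32.3%.

32.3%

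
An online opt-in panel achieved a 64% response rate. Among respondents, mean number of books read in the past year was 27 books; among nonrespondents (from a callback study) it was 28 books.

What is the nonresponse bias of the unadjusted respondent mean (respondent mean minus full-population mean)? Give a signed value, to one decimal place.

-0.4

Nonresponse fraction = 1 − 0.64 = 0.36.
Bias = (nonresponse fraction) × (respondent mean − nonrespondent mean)
     = 0.36 × (27 − 28) = 0.36 × -1 = -0.36.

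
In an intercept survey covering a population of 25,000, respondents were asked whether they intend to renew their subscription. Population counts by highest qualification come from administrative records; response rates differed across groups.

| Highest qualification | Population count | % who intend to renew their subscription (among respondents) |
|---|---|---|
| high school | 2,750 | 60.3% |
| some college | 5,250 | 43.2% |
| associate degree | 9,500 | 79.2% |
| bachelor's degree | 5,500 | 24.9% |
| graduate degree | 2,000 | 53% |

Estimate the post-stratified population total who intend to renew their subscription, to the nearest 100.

13,900

Each cell contributes its population count × the respondent rate:
  high school: 2,750 × 60.3% = 1658.25
  some college: 5,250 × 43.2% = 2268
  associate degree: 9,500 × 79.2% = 7524
  bachelor's degree: 5,500 × 24.9% = 1369.5
  graduate degree: 2,000 × 53% = 1060
Estimated total = 13879.8 → 13,900.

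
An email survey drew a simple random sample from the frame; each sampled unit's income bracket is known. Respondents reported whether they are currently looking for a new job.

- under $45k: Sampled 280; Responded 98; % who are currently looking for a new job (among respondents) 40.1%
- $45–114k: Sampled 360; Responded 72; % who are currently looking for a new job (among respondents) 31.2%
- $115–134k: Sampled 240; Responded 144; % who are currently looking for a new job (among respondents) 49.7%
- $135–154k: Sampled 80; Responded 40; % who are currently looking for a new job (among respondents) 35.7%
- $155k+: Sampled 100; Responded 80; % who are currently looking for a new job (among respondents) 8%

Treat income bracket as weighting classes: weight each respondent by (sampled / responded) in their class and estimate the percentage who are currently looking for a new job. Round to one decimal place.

35.9%

Response rates by class: under $45k 98/280 = 35%, $45–114k 72/360 = 20%, $115–134k 144/240 = 60%, $135–154k 40/80 = 50%, $155k+ 80/100 = 80%.
Weighting each respondent by the inverse class response rate inflates each class back to its sampled size, so the class weight is n_sampled:
  under $45k: 280 × 40.1 = 11,228
  $45–114k: 360 × 31.2 = 11,232
  $115–134k: 240 × 49.7 = 11,928
  $135–154k: 80 × 35.7 = 2856
  $155k+: 100 × 8 = 800
Adjusted estimate = 38,044 / 1,060 = 35.8906 → 35.9%.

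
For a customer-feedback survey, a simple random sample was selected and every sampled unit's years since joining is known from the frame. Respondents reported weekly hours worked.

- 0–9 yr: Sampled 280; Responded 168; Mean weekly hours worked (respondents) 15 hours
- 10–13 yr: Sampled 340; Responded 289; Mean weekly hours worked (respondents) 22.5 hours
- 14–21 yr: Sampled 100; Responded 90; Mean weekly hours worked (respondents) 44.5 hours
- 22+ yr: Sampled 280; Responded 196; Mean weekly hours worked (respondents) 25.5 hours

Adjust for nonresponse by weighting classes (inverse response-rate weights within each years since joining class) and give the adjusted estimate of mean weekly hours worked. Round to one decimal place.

Class response rates: 0–9 yr 168/280 = 60%, 10–13 yr 289/340 = 85%, 14–21 yr 90/100 = 90%, 22+ yr 196/280 = 70%.
With weight = n_sampled/n_responded per class, the weighted class total is n_sampled:
  0–9 yr: 280 × 15 = 4200
  10–13 yr: 340 × 22.5 = 7650
  14–21 yr: 100 × 44.5 = 4450
  22+ yr: 280 × 25.5 = 7140
Adjusted estimate = 23,440 / 1,000 = 23.44 → 23.4.

23.4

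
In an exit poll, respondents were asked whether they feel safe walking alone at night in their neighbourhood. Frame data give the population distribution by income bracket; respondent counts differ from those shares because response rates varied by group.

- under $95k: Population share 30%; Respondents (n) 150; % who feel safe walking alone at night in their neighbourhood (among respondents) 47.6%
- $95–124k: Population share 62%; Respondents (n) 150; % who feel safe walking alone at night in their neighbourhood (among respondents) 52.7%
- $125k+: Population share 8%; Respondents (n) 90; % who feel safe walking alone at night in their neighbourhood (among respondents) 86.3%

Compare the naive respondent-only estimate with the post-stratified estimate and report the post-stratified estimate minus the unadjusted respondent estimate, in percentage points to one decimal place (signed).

-4.6 percentage points

Without adjustment, the pooled respondent share is:
  (150/390)×47.6 + (150/390)×52.7 + (90/390)×86.3 = 58.4923%
Post-stratifying to population shares instead:
  0.3×47.6 + 0.62×52.7 + 0.08×86.3 = 53.858%
Difference = 53.858 − 58.4923 = -4.6343 pp.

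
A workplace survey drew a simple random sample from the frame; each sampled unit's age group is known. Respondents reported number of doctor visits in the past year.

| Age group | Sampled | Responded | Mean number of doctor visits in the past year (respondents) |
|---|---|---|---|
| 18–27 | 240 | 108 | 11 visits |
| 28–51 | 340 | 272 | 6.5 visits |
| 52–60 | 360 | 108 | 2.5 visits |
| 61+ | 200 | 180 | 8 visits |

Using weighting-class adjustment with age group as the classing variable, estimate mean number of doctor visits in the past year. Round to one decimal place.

6.4

Response rates by class: 18–27 108/240 = 45%, 28–51 272/340 = 80%, 52–60 108/360 = 30%, 61+ 180/200 = 90%.
With weight = n_sampled/n_responded per class, the weighted class total is n_sampled:
  18–27: 240 × 11 = 2640
  28–51: 340 × 6.5 = 2210
  52–60: 360 × 2.5 = 900
  61+: 200 × 8 = 1600
Adjusted estimate = 7350 / 1,140 = 6.44737 → 6.4.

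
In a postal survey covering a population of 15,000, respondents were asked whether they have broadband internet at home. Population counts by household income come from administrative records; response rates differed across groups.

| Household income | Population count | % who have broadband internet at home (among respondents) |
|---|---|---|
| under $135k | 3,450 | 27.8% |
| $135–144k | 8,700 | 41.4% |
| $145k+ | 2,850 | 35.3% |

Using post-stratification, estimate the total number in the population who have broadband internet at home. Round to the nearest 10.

5,570

Apply each group's respondent rate to its population count:
  under $135k: 3,450 × 27.8% = 959.1
  $135–144k: 8,700 × 41.4% = 3601.8
  $145k+: 2,850 × 35.3% = 1006.05
Estimated total = 5566.95 → 5,570.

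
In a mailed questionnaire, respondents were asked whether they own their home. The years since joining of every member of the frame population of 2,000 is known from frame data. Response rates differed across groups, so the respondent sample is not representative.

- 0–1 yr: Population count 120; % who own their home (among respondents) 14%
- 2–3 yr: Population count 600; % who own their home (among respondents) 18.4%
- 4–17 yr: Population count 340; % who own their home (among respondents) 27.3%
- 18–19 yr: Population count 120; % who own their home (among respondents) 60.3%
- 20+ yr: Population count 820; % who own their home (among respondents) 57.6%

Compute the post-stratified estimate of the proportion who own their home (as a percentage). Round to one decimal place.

Each cell contributes population-share × respondent value:
  0–1 yr: (120/2,000) × 14 = 0.84
  2–3 yr: (600/2,000) × 18.4 = 5.52
  4–17 yr: (340/2,000) × 27.3 = 4.641
  18–19 yr: (120/2,000) × 60.3 = 3.618
  20+ yr: (820/2,000) × 57.6 = 23.616
Post-stratified estimate = 38.235 → 38.2%.

38.2%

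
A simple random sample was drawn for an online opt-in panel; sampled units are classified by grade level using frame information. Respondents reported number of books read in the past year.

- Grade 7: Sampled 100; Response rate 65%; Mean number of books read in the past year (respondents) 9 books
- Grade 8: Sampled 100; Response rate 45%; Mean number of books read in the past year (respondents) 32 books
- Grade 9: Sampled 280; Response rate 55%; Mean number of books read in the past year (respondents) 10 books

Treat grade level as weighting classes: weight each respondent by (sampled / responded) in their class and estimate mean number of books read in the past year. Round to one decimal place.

Weighting each respondent by the inverse class response rate inflates each class back to its sampled size, so the class weight is n_sampled:
  Grade 7: 100 × 9 = 900
  Grade 8: 100 × 32 = 3200
  Grade 9: 280 × 10 = 2800
Adjusted estimate = 6900 / 480 = 14.375 → 14.4.

14.4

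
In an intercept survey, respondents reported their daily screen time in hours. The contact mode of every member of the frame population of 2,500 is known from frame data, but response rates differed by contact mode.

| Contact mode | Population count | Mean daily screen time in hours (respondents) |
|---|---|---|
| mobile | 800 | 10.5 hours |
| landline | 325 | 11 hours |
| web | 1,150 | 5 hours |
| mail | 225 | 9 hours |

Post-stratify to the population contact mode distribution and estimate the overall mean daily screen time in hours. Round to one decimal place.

7.9

Post-stratification weights by population share, not respondent share:
  mobile: (800/2,500) × 10.5 = 3.36
  landline: (325/2,500) × 11 = 1.43
  web: (1,150/2,500) × 5 = 2.3
  mail: (225/2,500) × 9 = 0.81
Post-stratified estimate = 7.9 → 7.9.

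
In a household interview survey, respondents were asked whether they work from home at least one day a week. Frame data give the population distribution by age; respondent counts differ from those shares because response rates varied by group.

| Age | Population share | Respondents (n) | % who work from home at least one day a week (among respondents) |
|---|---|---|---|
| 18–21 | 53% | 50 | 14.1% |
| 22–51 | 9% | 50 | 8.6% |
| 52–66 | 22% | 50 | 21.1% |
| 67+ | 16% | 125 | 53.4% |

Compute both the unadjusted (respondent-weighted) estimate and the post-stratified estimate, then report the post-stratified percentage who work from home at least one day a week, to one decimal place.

21.4%

Naive respondent-only estimate (weights = respondent counts):
  (50/275)×14.1 + (50/275)×8.6 + (50/275)×21.1 + (125/275)×53.4 = 32.2364%
Reweighting by population age shares:
  0.53×14.1 + 0.09×8.6 + 0.22×21.1 + 0.16×53.4 = 21.433%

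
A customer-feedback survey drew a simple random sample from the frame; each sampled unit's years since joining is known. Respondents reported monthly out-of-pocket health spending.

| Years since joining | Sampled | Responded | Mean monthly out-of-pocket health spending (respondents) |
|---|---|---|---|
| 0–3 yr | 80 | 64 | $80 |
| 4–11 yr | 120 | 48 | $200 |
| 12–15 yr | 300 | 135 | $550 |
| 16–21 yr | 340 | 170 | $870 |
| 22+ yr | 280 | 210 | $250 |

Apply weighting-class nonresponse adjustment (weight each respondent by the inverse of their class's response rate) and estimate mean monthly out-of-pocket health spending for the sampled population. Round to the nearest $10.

$500

Class response rates: 0–3 yr 64/80 = 80%, 4–11 yr 48/120 = 40%, 12–15 yr 135/300 = 45%, 16–21 yr 170/340 = 50%, 22+ yr 210/280 = 75%.
Inverse-response-rate weighting restores each class to its sampled count, so class totals weight by n_sampled:
  0–3 yr: 80 × 80 = 6400
  4–11 yr: 120 × 200 = 24,000
  12–15 yr: 300 × 550 = 165,000
  16–21 yr: 340 × 870 = 295,800
  22+ yr: 280 × 250 = 70,000
Adjusted estimate = 561,200 / 1,120 = 501.071 → $500.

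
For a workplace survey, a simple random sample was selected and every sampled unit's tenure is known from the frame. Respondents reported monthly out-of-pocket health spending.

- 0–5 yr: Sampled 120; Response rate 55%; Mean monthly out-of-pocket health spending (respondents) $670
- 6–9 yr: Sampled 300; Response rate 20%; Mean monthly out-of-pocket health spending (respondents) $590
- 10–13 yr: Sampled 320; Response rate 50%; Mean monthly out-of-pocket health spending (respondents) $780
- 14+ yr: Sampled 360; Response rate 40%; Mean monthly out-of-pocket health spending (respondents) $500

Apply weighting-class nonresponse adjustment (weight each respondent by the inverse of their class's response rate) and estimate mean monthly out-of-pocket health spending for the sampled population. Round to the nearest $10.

Each respondent's weight = sampled/responded in their class; summing within a class gives n_sampled, so:
  0–5 yr: 120 × 670 = 80,400
  6–9 yr: 300 × 590 = 177,000
  10–13 yr: 320 × 780 = 249,600
  14+ yr: 360 × 500 = 180,000
Adjusted estimate = 687,000 / 1,100 = 624.545 → $620.

$620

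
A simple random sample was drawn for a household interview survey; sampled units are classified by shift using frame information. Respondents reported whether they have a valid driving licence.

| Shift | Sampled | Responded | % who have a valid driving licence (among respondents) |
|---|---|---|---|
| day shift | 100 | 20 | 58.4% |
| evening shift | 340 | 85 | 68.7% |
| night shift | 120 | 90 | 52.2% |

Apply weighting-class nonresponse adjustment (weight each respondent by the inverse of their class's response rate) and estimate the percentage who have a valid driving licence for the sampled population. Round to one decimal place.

Response rates by class: day shift 20/100 = 20%, evening shift 85/340 = 25%, night shift 90/120 = 75%.
Inverse-response-rate weighting restores each class to its sampled count, so class totals weight by n_sampled:
  day shift: 100 × 58.4 = 5840
  evening shift: 340 × 68.7 = 23,358
  night shift: 120 × 52.2 = 6264
Adjusted estimate = 35,462 / 560 = 63.325 → 63.3%.

63.3%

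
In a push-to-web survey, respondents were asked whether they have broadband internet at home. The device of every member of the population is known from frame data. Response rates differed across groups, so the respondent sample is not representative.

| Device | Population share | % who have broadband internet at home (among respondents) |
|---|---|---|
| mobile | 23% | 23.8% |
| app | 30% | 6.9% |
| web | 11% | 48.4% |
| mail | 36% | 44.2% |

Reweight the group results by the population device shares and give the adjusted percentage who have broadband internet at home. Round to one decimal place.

28.8%

Weight each group's respondent value by its population share:
  mobile: 0.23 × 23.8 = 5.474
  app: 0.3 × 6.9 = 2.07
  web: 0.11 × 48.4 = 5.324
  mail: 0.36 × 44.2 = 15.912
Post-stratified estimate = 28.78 → 28.8%.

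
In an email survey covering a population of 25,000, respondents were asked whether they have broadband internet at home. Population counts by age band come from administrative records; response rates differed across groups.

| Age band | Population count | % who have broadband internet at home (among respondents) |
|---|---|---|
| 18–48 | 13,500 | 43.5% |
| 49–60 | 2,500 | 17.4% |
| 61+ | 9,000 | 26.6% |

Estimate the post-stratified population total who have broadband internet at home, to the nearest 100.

Apply each group's respondent rate to its population count:
  18–48: 13,500 × 43.5% = 5872.5
  49–60: 2,500 × 17.4% = 435
  61+: 9,000 × 26.6% = 2394
Estimated total = 8701.5 → 8,700.

8,700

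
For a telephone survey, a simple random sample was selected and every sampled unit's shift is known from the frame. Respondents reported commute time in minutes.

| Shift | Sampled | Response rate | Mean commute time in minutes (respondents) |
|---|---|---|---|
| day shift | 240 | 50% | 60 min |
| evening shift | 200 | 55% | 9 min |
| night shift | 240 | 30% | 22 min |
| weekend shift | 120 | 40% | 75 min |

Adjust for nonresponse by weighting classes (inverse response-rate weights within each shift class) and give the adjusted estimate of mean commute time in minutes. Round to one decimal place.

38.1

Each respondent's weight = sampled/responded in their class; summing within a class gives n_sampled, so:
  day shift: 240 × 60 = 14,400
  evening shift: 200 × 9 = 1800
  night shift: 240 × 22 = 5280
  weekend shift: 120 × 75 = 9000
Adjusted estimate = 30,480 / 800 = 38.1 → 38.1.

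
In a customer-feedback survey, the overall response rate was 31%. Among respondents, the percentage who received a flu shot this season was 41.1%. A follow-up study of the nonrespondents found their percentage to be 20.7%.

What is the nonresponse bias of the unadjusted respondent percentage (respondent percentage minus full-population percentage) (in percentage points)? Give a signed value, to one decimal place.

Nonresponse fraction = 1 − 0.31 = 0.69.
Bias = (nonresponse fraction) × (respondent percentage − nonrespondent percentage)
     = 0.69 × (41.1 − 20.7) = 0.69 × 20.4 = 14.076.

+14.1 percentage points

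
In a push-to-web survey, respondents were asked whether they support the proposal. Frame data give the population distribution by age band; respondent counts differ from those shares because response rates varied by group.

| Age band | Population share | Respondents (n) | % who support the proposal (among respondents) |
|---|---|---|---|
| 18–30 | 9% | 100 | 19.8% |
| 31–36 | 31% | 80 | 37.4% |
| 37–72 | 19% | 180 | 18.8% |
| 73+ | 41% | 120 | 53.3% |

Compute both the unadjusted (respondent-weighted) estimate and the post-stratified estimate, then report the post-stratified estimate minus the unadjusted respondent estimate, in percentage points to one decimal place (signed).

Without adjustment, the pooled respondent share is:
  (100/480)×19.8 + (80/480)×37.4 + (180/480)×18.8 + (120/480)×53.3 = 30.7333%
Reweighting by population age band shares:
  0.09×19.8 + 0.31×37.4 + 0.19×18.8 + 0.41×53.3 = 38.801%
Difference = 38.801 − 30.7333 = 8.0677 pp.

+8.1 percentage points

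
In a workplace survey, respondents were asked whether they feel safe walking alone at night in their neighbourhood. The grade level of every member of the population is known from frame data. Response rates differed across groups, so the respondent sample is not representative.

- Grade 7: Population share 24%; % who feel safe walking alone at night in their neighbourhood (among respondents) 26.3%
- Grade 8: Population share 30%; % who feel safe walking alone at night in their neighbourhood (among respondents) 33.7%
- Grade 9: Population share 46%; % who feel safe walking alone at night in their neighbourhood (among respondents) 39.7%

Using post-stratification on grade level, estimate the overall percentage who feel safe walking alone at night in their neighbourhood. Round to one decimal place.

34.7%

Reweight to the known grade level distribution:
  Grade 7: 0.24 × 26.3 = 6.312
  Grade 8: 0.3 × 33.7 = 10.11
  Grade 9: 0.46 × 39.7 = 18.262
Post-stratified estimate = 34.684 → 34.7%.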